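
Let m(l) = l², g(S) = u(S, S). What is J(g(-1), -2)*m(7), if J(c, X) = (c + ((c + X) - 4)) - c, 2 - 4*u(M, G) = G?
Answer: -1029/4 ≈ -257.25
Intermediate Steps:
u(M, G) = ½ - G/4
g(S) = ½ - S/4
J(c, X) = -4 + X + c (J(c, X) = (c + ((X + c) - 4)) - c = (c + (-4 + X + c)) - c = (-4 + X + 2*c) - c = -4 + X + c)
J(g(-1), -2)*m(7) = (-4 - 2 + (½ - ¼*(-1)))*7² = (-4 - 2 + (½ + ¼))*49 = (-4 - 2 + ¾)*49 = -21/4*49 = -1029/4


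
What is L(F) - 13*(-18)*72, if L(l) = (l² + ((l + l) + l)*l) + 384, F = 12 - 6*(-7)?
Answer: 28896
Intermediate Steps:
F = 54 (F = 12 + 42 = 54)
L(l) = 384 + 4*l² (L(l) = (l² + (2*l + l)*l) + 384 = (l² + (3*l)*l) + 384 = (l² + 3*l²) + 384 = 4*l² + 384 = 384 + 4*l²)
L(F) - 13*(-18)*72 = (384 + 4*54²) - 13*(-18)*72 = (384 + 4*2916) + 234*72 = (384 + 11664) + 16848 = 12048 + 16848 = 28896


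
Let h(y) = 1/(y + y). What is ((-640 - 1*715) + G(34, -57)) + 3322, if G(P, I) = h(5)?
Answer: 19671/10 ≈ 1967.1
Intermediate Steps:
h(y) = 1/(2*y)
G(P, I) = ⅒ (G(P, I) = (½)/5 = (½)*(⅕) = ⅒)
((-640 - 1*715) + G(34, -57)) + 3322 = ((-640 - 1*715) + ⅒) + 3322 = ((-640 - 715) + ⅒) + 3322 = (-1355 + ⅒) + 3322 = -13549/10 + 3322 = 19671/10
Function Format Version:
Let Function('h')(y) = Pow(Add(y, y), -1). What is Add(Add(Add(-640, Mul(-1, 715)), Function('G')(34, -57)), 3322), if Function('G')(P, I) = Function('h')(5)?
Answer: Rational(19671, 10) ≈ 1967.1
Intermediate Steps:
Function('h')(y) = Mul(Rational(1, 2), Pow(y, -1)) (Function('h')(y) = Pow(Mul(2, y), -1) = Mul(Rational(1, 2), Pow(y, -1)))
Function('G')(P, I) = Rational(1, 10) (Function('G')(P, I) = Mul(Rational(1, 2), Pow(5, -1)) = Mul(Rational(1, 2), Rational(1, 5)) = Rational(1, 10))
Add(Add(Add(-640, Mul(-1, 715)), Function('G')(34, -57)), 3322) = Add(Add(Add(-640, Mul(-1, 715)), Rational(1, 10)), 3322) = Add(Add(Add(-640, -715), Rational(1, 10)), 3322) = Add(Add(-1355, Rational(1, 10)), 3322) = Add(Rational(-13549, 10), 3322) = Rational(19671, 10)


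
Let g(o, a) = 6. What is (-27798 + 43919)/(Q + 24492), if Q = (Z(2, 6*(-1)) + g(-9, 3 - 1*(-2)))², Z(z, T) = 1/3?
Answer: 145089/220789 ≈ 0.65714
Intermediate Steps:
Z(z, T) = ⅓
Q = 361/9 (Q = (⅓ + 6)² = (19/3)² = 361/9 ≈ 40.111)
(-27798 + 43919)/(Q + 24492) = (-27798 + 43919)/(361/9 + 24492) = 16121/(220789/9) = 16121*(9/220789) = 145089/220789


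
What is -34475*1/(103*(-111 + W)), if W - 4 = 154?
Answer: -34475/4841 ≈ -7.1215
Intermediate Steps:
W = 158 (W = 4 + 154 = 158)
-34475*1/(103*(-111 + W)) = -34475*1/(103*(-111 + 158)) = -34475/(47*103) = -34475/4841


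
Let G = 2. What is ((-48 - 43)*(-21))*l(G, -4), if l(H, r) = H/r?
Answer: -1911/2 ≈ -955.50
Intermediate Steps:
((-48 - 43)*(-21))*l(G, -4) = ((-48 - 43)*(-21))*(2/(-4)) = (-91*(-21))*(2*(-1/4)) = 1911*(-1/2) = -1911/2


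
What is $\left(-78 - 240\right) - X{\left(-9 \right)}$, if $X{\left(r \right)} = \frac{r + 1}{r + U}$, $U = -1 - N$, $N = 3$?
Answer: $- \frac{4142}{13} \approx -318.62$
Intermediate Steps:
$U = -4$ ($U = -1 - 3 = -4$)
$X{\left(r \right)} = \frac{1 + r}{-4 + r}$ ($X{\left(r \right)} = \frac{r + 1}{r - 4} = \frac{1 + r}{-4 + r}$)
$\left(-78 - 240\right) - X{\left(-9 \right)} = \left(-78 - 240\right) - \frac{1 - 9}{-4 - 9} = -318 - \frac{1}{-13} \left(-8\right) = -318 - \left(- \frac{1}{13}\right) \left(-8\right) = -318 - \frac{8}{13} = - \frac{4142}{13}$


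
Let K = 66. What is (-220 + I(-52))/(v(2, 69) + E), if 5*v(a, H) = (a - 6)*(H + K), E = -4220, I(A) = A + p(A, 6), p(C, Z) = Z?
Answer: 133/2164 ≈ 0.061460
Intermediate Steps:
I(A) = 6 + A (I(A) = A + 6 = 6 + A)
v(a, H) = (-6 + a)*(66 + H)/5 (v(a, H) = ((a - 6)*(H + 66))/5 = ((-6 + a)*(66 + H))/5 = (-6 + a)*(66 + H)/5)
(-220 + I(-52))/(v(2, 69) + E) = (-220 + (6 - 52))/((-396/5 - 6/5*69 + (66/5)*2 + (⅕)*69*2) - 4220) = (-220 - 46)/((-396/5 - 414/5 + 132/5 + 138/5) - 4220) = -266/(-108 - 4220) = -266/(-4328) = -266*(-1/4328) = 133/2164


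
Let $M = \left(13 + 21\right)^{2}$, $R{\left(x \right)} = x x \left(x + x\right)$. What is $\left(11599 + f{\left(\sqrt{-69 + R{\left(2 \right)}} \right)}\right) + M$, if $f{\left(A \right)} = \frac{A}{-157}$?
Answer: $12755 - \frac{i \sqrt{53}}{157} \approx 12755.0 - 0.04637 i$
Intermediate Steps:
$R{\left(x \right)} = 2 x^{3}$ ($R{\left(x \right)} = x^{2} \cdot 2 x = 2 x^{3}$)
$f{\left(A \right)} = - \frac{A}{157}$ ($f{\left(A \right)} = A \left(- \frac{1}{157}\right) = - \frac{A}{157}$)
$M = 1156$ ($M = 34^{2} = 1156$)
$\left(11599 + f{\left(\sqrt{-69 + R{\left(2 \right)}} \right)}\right) + M = \left(11599 - \frac{\sqrt{-69 + 2 \cdot 2^{3}}}{157}\right) + 1156 = \left(11599 - \frac{\sqrt{-69 + 2 \cdot 8}}{157}\right) + 1156 = \left(11599 - \frac{\sqrt{-69 + 16}}{157}\right) + 1156 = \left(11599 - \frac{\sqrt{-53}}{157}\right) + 1156 = \left(11599 - \frac{i \sqrt{53}}{157}\right) + 1156 = 12755 - \frac{i \sqrt{53}}{157}$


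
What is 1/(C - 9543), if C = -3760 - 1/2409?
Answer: -2409/32046928 ≈ -7.5171e-5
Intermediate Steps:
C = -9057841/2409 (C = -3760 - 1*1/2409 = -3760 - 1/2409 = -9057841/2409 ≈ -3760.0)
1/(C - 9543) = 1/(-9057841/2409 - 9543) = 1/(-32046928/2409) = -2409/32046928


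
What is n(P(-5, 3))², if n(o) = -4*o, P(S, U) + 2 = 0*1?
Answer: 64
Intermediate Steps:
P(S, U) = -2 (P(S, U) = -2 + 0*1 = -2 + 0 = -2)
n(P(-5, 3))² = (-4*(-2))² = 8² = 64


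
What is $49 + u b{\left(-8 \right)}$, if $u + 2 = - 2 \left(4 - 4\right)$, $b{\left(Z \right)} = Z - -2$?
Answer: $61$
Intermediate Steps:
$b{\left(Z \right)} = 2 + Z$ ($b{\left(Z \right)} = Z + 2 = 2 + Z$)
$u = -2$ ($u = -2 - 2 \left(4 - 4\right) = -2 - 0 = -2 + 0 = -2$)
$49 + u b{\left(-8 \right)} = 49 - 2 \left(2 - 8\right) = 49 - -12 = 49 + 12 = 61$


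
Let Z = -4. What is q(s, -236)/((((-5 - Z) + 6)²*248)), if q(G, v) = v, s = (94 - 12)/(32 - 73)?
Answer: -59/1550 ≈ -0.038065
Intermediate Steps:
s = -2 (s = 82/(-41) = 82*(-1/41) = -2)
q(s, -236)/((((-5 - Z) + 6)²*248)) = -236*1/(248*((-5 - 1*(-4)) + 6)²) = -236*1/(248*((-5 + 4) + 6)²) = -236*1/(248*(-1 + 6)²) = -236/(5²*248) = -236/(25*248) = -236/6200 = -236*1/6200 = -59/1550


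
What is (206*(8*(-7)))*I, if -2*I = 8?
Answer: 46144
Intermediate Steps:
I = -4 (I = -1/2*8 = -4)
(206*(8*(-7)))*I = (206*(8*(-7)))*(-4) = (206*(-56))*(-4) = -11536*(-4) = 46144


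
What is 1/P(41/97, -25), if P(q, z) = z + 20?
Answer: -⅕ ≈ -0.20000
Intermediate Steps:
P(q, z) = 20 + z
1/P(41/97, -25) = 1/(20 - 25) = 1/(-5) = -⅕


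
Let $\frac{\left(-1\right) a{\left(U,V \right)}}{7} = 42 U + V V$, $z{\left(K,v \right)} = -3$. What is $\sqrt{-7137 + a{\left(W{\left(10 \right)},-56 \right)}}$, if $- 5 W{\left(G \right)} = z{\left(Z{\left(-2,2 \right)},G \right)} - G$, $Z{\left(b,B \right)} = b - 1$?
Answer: $\frac{i \sqrt{746335}}{5} \approx 172.78 i$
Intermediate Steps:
$Z{\left(b,B \right)} = -1 + b$
$W{\left(G \right)} = \frac{3}{5} + \frac{G}{5}$ ($W{\left(G \right)} = - \frac{-3 - G}{5} = \frac{3}{5} + \frac{G}{5}$)
$a{\left(U,V \right)} = - 294 U - 7 V^{2}$ ($a{\left(U,V \right)} = - 7 \left(42 U + V V\right) = - 7 \left(42 U + V^{2}\right) = - 7 \left(V^{2} + 42 U\right) = - 294 U - 7 V^{2}$)
$\sqrt{-7137 + a{\left(W{\left(10 \right)},-56 \right)}} = \sqrt{-7137 - \left(21952 + 294 \left(\frac{3}{5} + \frac{1}{5} \cdot 10\right)\right)} = \sqrt{-7137 - \left(21952 + 294 \left(\frac{3}{5} + 2\right)\right)} = \sqrt{-7137 - \frac{113582}{5}} = \sqrt{- \frac{149267}{5}} = \frac{i \sqrt{746335}}{5}$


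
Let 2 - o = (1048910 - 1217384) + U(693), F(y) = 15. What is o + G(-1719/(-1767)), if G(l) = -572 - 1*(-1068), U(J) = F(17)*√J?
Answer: 168972 - 45*√77 ≈ 1.6858e+5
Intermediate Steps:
U(J) = 15*√J
G(l) = 496 (G(l) = -572 + 1068 = 496)
o = 168476 - 45*√77 (o = 2 - ((1048910 - 1217384) + 15*√693) = 2 - (-168474 + 15*(3*√77)) = 2 - (-168474 + 45*√77) = 2 + (168474 - 45*√77) = 168476 - 45*√77 ≈ 1.6808e+5)
o + G(-1719/(-1767)) = (168476 - 45*√77) + 496 = 168972 - 45*√77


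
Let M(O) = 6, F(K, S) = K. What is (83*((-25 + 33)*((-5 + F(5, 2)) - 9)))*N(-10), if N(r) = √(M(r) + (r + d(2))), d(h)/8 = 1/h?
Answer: 0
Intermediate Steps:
d(h) = 8/h
N(r) = √(10 + r) (N(r) = √(6 + (r + 8/2)) = √(6 + (r + 8*(½))) = √(6 + (r + 4)) = √(6 + (4 + r)) = √(10 + r))
(83*((-25 + 33)*((-5 + F(5, 2)) - 9)))*N(-10) = (83*((-25 + 33)*((-5 + 5) - 9)))*√(10 - 10) = (83*(8*(0 - 9)))*√0 = (83*(8*(-9)))*0 = (83*(-72))*0 = -5976*0 = 0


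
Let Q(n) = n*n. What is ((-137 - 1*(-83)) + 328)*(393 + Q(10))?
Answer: 135082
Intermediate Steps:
Q(n) = n²
((-137 - 1*(-83)) + 328)*(393 + Q(10)) = ((-137 - 1*(-83)) + 328)*(393 + 10²) = ((-137 + 83) + 328)*(393 + 100) = (-54 + 328)*493 = 274*493 = 135082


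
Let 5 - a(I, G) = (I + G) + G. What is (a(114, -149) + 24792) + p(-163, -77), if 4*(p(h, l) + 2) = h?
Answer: 99753/4 ≈ 24938.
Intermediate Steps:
p(h, l) = -2 + h/4
a(I, G) = 5 - I - 2*G (a(I, G) = 5 - ((I + G) + G) = 5 - ((G + I) + G) = 5 - (I + 2*G) = 5 + (-I - 2*G) = 5 - I - 2*G)
(a(114, -149) + 24792) + p(-163, -77) = ((5 - 1*114 - 2*(-149)) + 24792) + (-2 + (¼)*(-163)) = ((5 - 114 + 298) + 24792) + (-2 - 163/4) = (189 + 24792) - 171/4 = 24981 - 171/4 = 99753/4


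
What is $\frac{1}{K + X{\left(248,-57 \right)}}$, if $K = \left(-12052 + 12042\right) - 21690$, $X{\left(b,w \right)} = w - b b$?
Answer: $- \frac{1}{83261} \approx -1.201 \cdot 10^{-5}$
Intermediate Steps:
$X{\left(b,w \right)} = w - b^{2}$
$K = -21700$ ($K = -10 - 21690 = -21700$)
$\frac{1}{K + X{\left(248,-57 \right)}} = \frac{1}{-21700 - 61561} = \frac{1}{-83261} = - \frac{1}{83261}$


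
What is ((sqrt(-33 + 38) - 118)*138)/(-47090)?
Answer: 8142/23545 - 69*sqrt(5)/23545 ≈ 0.33925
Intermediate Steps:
((sqrt(-33 + 38) - 118)*138)/(-47090) = ((sqrt(5) - 118)*138)*(-1/47090) = ((-118 + sqrt(5))*138)*(-1/47090) = (-16284 + 138*sqrt(5))*(-1/47090) = 8142/23545 - 69*sqrt(5)/23545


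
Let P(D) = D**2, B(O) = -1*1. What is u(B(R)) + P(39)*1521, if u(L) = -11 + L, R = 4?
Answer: 2313429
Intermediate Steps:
B(O) = -1
u(B(R)) + P(39)*1521 = (-11 - 1) + 39**2*1521 = -12 + 1521*1521 = -12 + 2313441 = 2313429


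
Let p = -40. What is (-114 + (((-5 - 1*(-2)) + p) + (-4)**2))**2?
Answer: 19881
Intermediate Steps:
(-114 + (((-5 - 1*(-2)) + p) + (-4)**2))**2 = (-114 + (((-5 - 1*(-2)) - 40) + (-4)**2))**2 = (-114 + (((-5 + 2) - 40) + 16))**2 = (-114 + ((-3 - 40) + 16))**2 = (-114 + (-43 + 16))**2 = (-114 - 27)**2 = (-141)**2 = 19881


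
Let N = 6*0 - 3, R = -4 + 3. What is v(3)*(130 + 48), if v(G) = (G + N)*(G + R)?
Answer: 0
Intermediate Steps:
R = -1
N = -3 (N = 0 - 3 = -3)
v(G) = (-1 + G)*(-3 + G) (v(G) = (G - 3)*(G - 1) = (-3 + G)*(-1 + G) = (-1 + G)*(-3 + G))
v(3)*(130 + 48) = (3 + 3**2 - 4*3)*(130 + 48) = (3 + 9 - 12)*178 = 0*178 = 0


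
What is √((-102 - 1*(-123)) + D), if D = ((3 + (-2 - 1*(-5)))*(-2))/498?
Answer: √144503/83 ≈ 4.5799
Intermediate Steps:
D = -2/83 (D = ((3 + (-2 + 5))*(-2))*(1/498) = ((3 + 3)*(-2))*(1/498) = (6*(-2))*(1/498) = -12*1/498 = -2/83 ≈ -0.024096)
√((-102 - 1*(-123)) + D) = √((-102 - 1*(-123)) - 2/83) = √((-102 + 123) - 2/83) = √(21 - 2/83) = √(1741/83) = √144503/83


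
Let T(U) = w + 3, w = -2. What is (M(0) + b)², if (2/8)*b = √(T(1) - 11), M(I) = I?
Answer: -160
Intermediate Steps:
T(U) = 1 (T(U) = -2 + 3 = 1)
b = 4*I*√10 (b = 4*√(1 - 11) = 4*√(-10) = 4*(I*√10) = 4*I*√10 ≈ 12.649*I)
(M(0) + b)² = (0 + 4*I*√10)² = (4*I*√10)² = -160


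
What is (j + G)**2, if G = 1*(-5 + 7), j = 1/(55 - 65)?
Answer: 361/100 ≈ 3.6100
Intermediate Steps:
j = -1/10 (j = 1/(-10) = -1/10 ≈ -0.10000)
G = 2 (G = 1*2 = 2)
(j + G)**2 = (-1/10 + 2)**2 = (19/10)**2 = 361/100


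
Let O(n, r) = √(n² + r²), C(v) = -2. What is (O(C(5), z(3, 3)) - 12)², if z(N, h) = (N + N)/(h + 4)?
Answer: 7288/49 - 48*√58/7 ≈ 96.512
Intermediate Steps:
z(N, h) = 2*N/(4 + h) (z(N, h) = (2*N)/(4 + h) = 2*N/(4 + h))
(O(C(5), z(3, 3)) - 12)² = (√((-2)² + (2*3/(4 + 3))²) - 12)² = (√(4 + (2*3/7)²) - 12)² = (√(4 + (2*3*(⅐))²) - 12)² = (√(4 + (6/7)²) - 12)² = (√(4 + 36/49) - 12)² = (√(232/49) - 12)² = (2*√58/7 - 12)² = (-12 + 2*√58/7)²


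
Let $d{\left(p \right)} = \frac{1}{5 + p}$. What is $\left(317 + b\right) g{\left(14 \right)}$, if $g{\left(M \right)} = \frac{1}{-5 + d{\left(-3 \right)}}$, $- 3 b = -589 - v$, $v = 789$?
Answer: $- \frac{4658}{27} \approx -172.52$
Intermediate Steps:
$b = \frac{1378}{3}$ ($b = - \frac{-589 - 789}{3} = \left(- \frac{1}{3}\right) \left(-1378\right) = \frac{1378}{3} \approx 459.33$)
$g{\left(M \right)} = - \frac{2}{9}$ ($g{\left(M \right)} = \frac{1}{-5 + \frac{1}{5 - 3}} = \frac{1}{-5 + \frac{1}{2}} = \frac{1}{- \frac{9}{2}} = - \frac{2}{9}$)
$\left(317 + b\right) g{\left(14 \right)} = \left(317 + \frac{1378}{3}\right) \left(- \frac{2}{9}\right) = \frac{2329}{3} \left(- \frac{2}{9}\right) = - \frac{4658}{27}$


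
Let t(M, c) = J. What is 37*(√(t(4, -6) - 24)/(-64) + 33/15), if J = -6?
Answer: 407/5 - 37*I*√30/64 ≈ 81.4 - 3.1665*I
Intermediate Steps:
t(M, c) = -6
37*(√(t(4, -6) - 24)/(-64) + 33/15) = 37*(√(-6 - 24)/(-64) + 33/15) = 37*(√(-30)*(-1/64) + 33*(1/15)) = 37*((I*√30)*(-1/64) + 11/5) = 37*(-I*√30/64 + 11/5) = 37*(11/5 - I*√30/64) = 407/5 - 37*I*√30/64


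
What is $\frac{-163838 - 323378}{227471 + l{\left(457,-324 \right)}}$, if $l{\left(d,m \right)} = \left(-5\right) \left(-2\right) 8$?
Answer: $- \frac{487216}{227551} \approx -2.1411$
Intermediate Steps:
$l{\left(d,m \right)} = 80$ ($l{\left(d,m \right)} = 10 \cdot 8 = 80$)
$\frac{-163838 - 323378}{227471 + l{\left(457,-324 \right)}} = \frac{-163838 - 323378}{227471 + 80} = - \frac{487216}{227551}$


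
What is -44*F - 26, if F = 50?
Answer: -2226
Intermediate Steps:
-44*F - 26 = -44*50 - 26 = -2200 - 26 = -2226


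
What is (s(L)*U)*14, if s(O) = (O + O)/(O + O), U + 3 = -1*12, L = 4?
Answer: -210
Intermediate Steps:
U = -15 (U = -3 - 1*12 = -3 - 12 = -15)
s(O) = 1 (s(O) = (2*O)/((2*O)) = (2*O)*(1/(2*O)) = 1)
(s(L)*U)*14 = (1*(-15))*14 = -15*14 = -210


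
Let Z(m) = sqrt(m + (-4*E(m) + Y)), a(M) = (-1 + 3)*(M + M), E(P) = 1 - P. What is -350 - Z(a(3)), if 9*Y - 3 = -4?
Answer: -350 - sqrt(503)/3 ≈ -357.48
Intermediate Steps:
Y = -1/9 (Y = 1/3 + (1/9)*(-4) = 1/3 - 4/9 = -1/9 ≈ -0.11111)
a(M) = 4*M (a(M) = 2*(2*M) = 4*M)
Z(m) = sqrt(-37/9 + 5*m) (Z(m) = sqrt(m + (-4*(1 - m) - 1/9)) = sqrt(m + ((-4 + 4*m) - 1/9)) = sqrt(m + (-37/9 + 4*m)) = sqrt(-37/9 + 5*m))
-350 - Z(a(3)) = -350 - sqrt(-37 + 45*(4*3))/3 = -350 - sqrt(-37 + 45*12)/3 = -350 - sqrt(-37 + 540)/3 = -350 - sqrt(503)/3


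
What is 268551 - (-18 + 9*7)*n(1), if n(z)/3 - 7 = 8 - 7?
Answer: 267471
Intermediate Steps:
n(z) = 24 (n(z) = 21 + 3*(8 - 7) = 21 + 3*1 = 21 + 3 = 24)
268551 - (-18 + 9*7)*n(1) = 268551 - (-18 + 9*7)*24 = 268551 - (-18 + 63)*24 = 268551 - 45*24 = 268551 - 1*1080 = 268551 - 1080 = 267471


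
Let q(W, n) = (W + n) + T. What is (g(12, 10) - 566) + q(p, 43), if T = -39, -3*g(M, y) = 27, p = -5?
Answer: -576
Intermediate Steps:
g(M, y) = -9 (g(M, y) = -⅓*27 = -9)
q(W, n) = -39 + W + n (q(W, n) = (W + n) - 39 = -39 + W + n)
(g(12, 10) - 566) + q(p, 43) = (-9 - 566) + (-39 - 5 + 43) = -575 - 1 = -576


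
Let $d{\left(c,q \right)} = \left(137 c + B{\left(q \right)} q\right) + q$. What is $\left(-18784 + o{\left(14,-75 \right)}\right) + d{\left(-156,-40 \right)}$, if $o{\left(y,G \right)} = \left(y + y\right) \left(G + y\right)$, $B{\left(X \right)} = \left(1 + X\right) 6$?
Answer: $-32544$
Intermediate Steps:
$B{\left(X \right)} = 6 + 6 X$
$o{\left(y,G \right)} = 2 y \left(G + y\right)$
$d{\left(c,q \right)} = q + 137 c + q \left(6 + 6 q\right)$ ($d{\left(c,q \right)} = \left(137 c + \left(6 + 6 q\right) q\right) + q = \left(137 c + q \left(6 + 6 q\right)\right) + q = q + 137 c + q \left(6 + 6 q\right)$)
$\left(-18784 + o{\left(14,-75 \right)}\right) + d{\left(-156,-40 \right)} = \left(-18784 + 2 \cdot 14 \left(-75 + 14\right)\right) + \left(-40 + 137 \left(-156\right) + 6 \left(-40\right) \left(1 - 40\right)\right) = \left(-18784 + 2 \cdot 14 \left(-61\right)\right) - \left(21412 - 9360\right) = \left(-18784 - 1708\right) - 12052 = -20492 - 12052 = -32544$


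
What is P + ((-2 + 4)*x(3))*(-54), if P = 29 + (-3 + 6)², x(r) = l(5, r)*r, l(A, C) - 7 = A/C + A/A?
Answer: -3094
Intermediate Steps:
l(A, C) = 8 + A/C (l(A, C) = 7 + (A/C + A/A) = 7 + (A/C + 1) = 7 + (1 + A/C) = 8 + A/C)
x(r) = r*(8 + 5/r) (x(r) = (8 + 5/r)*r = r*(8 + 5/r))
P = 38 (P = 29 + 3² = 29 + 9 = 38)
P + ((-2 + 4)*x(3))*(-54) = 38 + ((-2 + 4)*(5 + 8*3))*(-54) = 38 + (2*(5 + 24))*(-54) = 38 + (2*29)*(-54) = 38 + 58*(-54) = 38 - 3132 = -3094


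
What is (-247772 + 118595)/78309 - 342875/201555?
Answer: -1175254858/350746011 ≈ -3.3507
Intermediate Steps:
(-247772 + 118595)/78309 - 342875/201555 = -129177*1/78309 - 342875*1/201555 = -14353/8701 - 68575/40311 = -1175254858/350746011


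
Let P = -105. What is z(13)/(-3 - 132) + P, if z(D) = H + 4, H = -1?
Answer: -4726/45 ≈ -105.02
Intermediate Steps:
z(D) = 3 (z(D) = -1 + 4 = 3)
z(13)/(-3 - 132) + P = 3/(-3 - 132) - 105 = 3/(-135) - 105 = 3*(-1/135) - 105 = -1/45 - 105 = -4726/45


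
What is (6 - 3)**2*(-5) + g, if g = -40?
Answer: -85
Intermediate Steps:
(6 - 3)**2*(-5) + g = (6 - 3)**2*(-5) - 40 = 3**2*(-5) - 40 = 9*(-5) - 40 = -45 - 40 = -85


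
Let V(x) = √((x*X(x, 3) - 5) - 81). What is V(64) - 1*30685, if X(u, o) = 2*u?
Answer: -30685 + √8106 ≈ -30595.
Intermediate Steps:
V(x) = √(-86 + 2*x²) (V(x) = √((x*(2*x) - 5) - 81) = √((2*x² - 5) - 81) = √((-5 + 2*x²) - 81) = √(-86 + 2*x²))
V(64) - 1*30685 = √(-86 + 2*64²) - 1*30685 = √(-86 + 2*4096) - 30685 = √(-86 + 8192) - 30685 = √8106 - 30685 = -30685 + √8106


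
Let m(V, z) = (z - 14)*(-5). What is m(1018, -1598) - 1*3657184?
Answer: -3649124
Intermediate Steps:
m(V, z) = 70 - 5*z (m(V, z) = (-14 + z)*(-5) = 70 - 5*z)
m(1018, -1598) - 1*3657184 = (70 - 5*(-1598)) - 1*3657184 = (70 + 7990) - 3657184 = 8060 - 3657184 = -3649124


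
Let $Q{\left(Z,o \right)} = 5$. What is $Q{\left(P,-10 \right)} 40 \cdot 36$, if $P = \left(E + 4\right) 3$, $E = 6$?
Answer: $7200$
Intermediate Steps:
$P = 30$ ($P = \left(6 + 4\right) 3 = 10 \cdot 3 = 30$)
$Q{\left(P,-10 \right)} 40 \cdot 36 = 5 \cdot 40 \cdot 36 = 200 \cdot 36 = 7200$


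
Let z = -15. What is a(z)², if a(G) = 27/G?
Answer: 81/25 ≈ 3.2400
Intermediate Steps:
a(z)² = (27/(-15))² = (27*(-1/15))² = (-9/5)² = 81/25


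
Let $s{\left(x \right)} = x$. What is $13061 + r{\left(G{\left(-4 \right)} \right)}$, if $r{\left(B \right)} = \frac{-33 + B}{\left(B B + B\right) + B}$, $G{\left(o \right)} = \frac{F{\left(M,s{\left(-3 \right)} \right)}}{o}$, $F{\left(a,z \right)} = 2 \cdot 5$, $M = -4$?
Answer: $\frac{65163}{5} \approx 13033.0$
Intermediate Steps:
$F{\left(a,z \right)} = 10$
$G{\left(o \right)} = \frac{10}{o}$
$r{\left(B \right)} = \frac{-33 + B}{B^{2} + 2 B}$ ($r{\left(B \right)} = \frac{-33 + B}{\left(B^{2} + B\right) + B} = \frac{-33 + B}{\left(B + B^{2}\right) + B} = \frac{-33 + B}{B^{2} + 2 B}$)
$13061 + r{\left(G{\left(-4 \right)} \right)} = 13061 + \frac{-33 + \frac{10}{-4}}{\frac{10}{-4} \left(2 + \frac{10}{-4}\right)} = 13061 + \frac{-33 + 10 \left(- \frac{1}{4}\right)}{10 \left(- \frac{1}{4}\right) \left(2 + 10 \left(- \frac{1}{4}\right)\right)} = 13061 + \frac{-33 - \frac{5}{2}}{\left(- \frac{5}{2}\right) \left(2 - \frac{5}{2}\right)} = 13061 - \frac{2}{5} \frac{1}{- \frac{1}{2}} \left(- \frac{71}{2}\right) = 13061 - \left(- \frac{4}{5}\right) \left(- \frac{71}{2}\right) = 13061 - \frac{142}{5} = \frac{65163}{5}$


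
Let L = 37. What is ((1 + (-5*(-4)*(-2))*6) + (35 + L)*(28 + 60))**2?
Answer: 37173409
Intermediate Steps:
((1 + (-5*(-4)*(-2))*6) + (35 + L)*(28 + 60))**2 = ((1 + (-5*(-4)*(-2))*6) + (35 + 37)*(28 + 60))**2 = ((1 + (20*(-2))*6) + 72*88)**2 = ((1 - 40*6) + 6336)**2 = ((1 - 240) + 6336)**2 = (-239 + 6336)**2 = 6097**2 = 37173409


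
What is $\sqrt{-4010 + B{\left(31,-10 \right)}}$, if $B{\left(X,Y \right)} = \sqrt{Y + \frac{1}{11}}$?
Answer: $\frac{\sqrt{-485210 + 11 i \sqrt{1199}}}{11} \approx 0.024855 + 63.325 i$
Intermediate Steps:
$B{\left(X,Y \right)} = \sqrt{\frac{1}{11} + Y}$ ($B{\left(X,Y \right)} = \sqrt{Y + \frac{1}{11}} = \sqrt{\frac{1}{11} + Y}$)
$\sqrt{-4010 + B{\left(31,-10 \right)}} = \sqrt{-4010 + \frac{\sqrt{11 + 121 \left(-10\right)}}{11}} = \sqrt{-4010 + \frac{\sqrt{11 - 1210}}{11}} = \sqrt{-4010 + \frac{\sqrt{-1199}}{11}} = \sqrt{-4010 + \frac{i \sqrt{1199}}{11}}$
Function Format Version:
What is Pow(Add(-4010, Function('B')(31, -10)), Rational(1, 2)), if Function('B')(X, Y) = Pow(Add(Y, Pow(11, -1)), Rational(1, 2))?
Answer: Mul(Rational(1, 11), Pow(Add(-485210, Mul(11, I, Pow(1199, Rational(1, 2)))), Rational(1, 2))) ≈ Add(0.024855, Mul(63.325, I))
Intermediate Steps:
Function('B')(X, Y) = Pow(Add(Rational(1, 11), Y), Rational(1, 2)) (Function('B')(X, Y) = Pow(Add(Y, Rational(1, 11)), Rational(1, 2)) = Pow(Add(Rational(1, 11), Y), Rational(1, 2)))
Pow(Add(-4010, Function('B')(31, -10)), Rational(1, 2)) = Pow(Add(-4010, Mul(Rational(1, 11), Pow(Add(11, Mul(121, -10)), Rational(1, 2)))), Rational(1, 2)) = Pow(Add(-4010, Mul(Rational(1, 11), Pow(Add(11, -1210), Rational(1, 2)))), Rational(1, 2)) = Pow(Add(-4010, Mul(Rational(1, 11), Pow(-1199, Rational(1, 2)))), Rational(1, 2)) = Pow(Add(-4010, Mul(Rational(1, 11), Mul(I, Pow(1199, Rational(1, 2))))), Rational(1, 2)) = Pow(Add(-4010, Mul(Rational(1, 11), I, Pow(1199, Rational(1, 2)))), Rational(1, 2))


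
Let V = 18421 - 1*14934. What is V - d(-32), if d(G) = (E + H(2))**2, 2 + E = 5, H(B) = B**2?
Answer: 3438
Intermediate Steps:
V = 3487 (V = 18421 - 14934 = 3487)
E = 3 (E = -2 + 5 = 3)
d(G) = 49 (d(G) = (3 + 2**2)**2 = (3 + 4)**2 = 7**2 = 49)
V - d(-32) = 3487 - 1*49 = 3487 - 49 = 3438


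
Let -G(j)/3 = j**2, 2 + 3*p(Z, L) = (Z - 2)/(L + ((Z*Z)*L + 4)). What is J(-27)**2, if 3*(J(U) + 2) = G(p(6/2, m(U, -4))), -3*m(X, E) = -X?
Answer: 26587585249/4430766096 ≈ 6.0007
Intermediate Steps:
m(X, E) = X/3 (m(X, E) = -(-1)*X/3 = X/3)
p(Z, L) = -2/3 + (-2 + Z)/(3*(4 + L + L*Z**2)) (p(Z, L) = -2/3 + ((Z - 2)/(L + ((Z*Z)*L + 4)))/3 = -2/3 + ((-2 + Z)/(L + (Z**2*L + 4)))/3 = -2/3 + ((-2 + Z)/(L + (L*Z**2 + 4)))/3 = -2/3 + ((-2 + Z)/(L + (4 + L*Z**2)))/3 = -2/3 + ((-2 + Z)/(4 + L + L*Z**2))/3 = -2/3 + (-2 + Z)/(3*(4 + L + L*Z**2)))
G(j) = -3*j**2
J(U) = -2 - (-7 - 20*U/3)**2/(9*(4 + 10*U/3)**2) (J(U) = -2 + (-3*(-10 + 6/2 - 2*U/3 - 2*U/3*(6/2)**2)**2/(9*(4 + U/3 + (U/3)*(6/2)**2)**2))/3 = -2 + (-3*(-10 + 6*(1/2) - 2*U/3 - 2*U/3*(6*(1/2))**2)**2/(9*(4 + U/3 + (U/3)*(6*(1/2))**2)**2))/3 = -2 + (-3*(-10 + 3 - 2*U/3 - 2*U/3*3**2)**2/(9*(4 + U/3 + (U/3)*3**2)**2))/3 = -2 + (-3*(-10 + 3 - 2*U/3 - 2*U/3*9)**2/(9*(4 + U/3 + (U/3)*9)**2))/3 = -2 + (-3*(-10 + 3 - 2*U/3 - 6*U)**2/(9*(4 + U/3 + 3*U)**2))/3 = -2 + (-3*(-7 - 20*U/3)**2/(9*(4 + 10*U/3)**2))/3 = -2 + (-(-7 - 20*U/3)**2/(3*(4 + 10*U/3)**2))/3 = -2 - (-7 - 20*U/3)**2/(9*(4 + 10*U/3)**2))
J(-27)**2 = ((-3033 - 5160*(-27) - 2200*(-27)**2)/(36*(36 + 25*(-27)**2 + 60*(-27))))**2 = ((-3033 + 139320 - 2200*729)/(36*(36 + 25*729 - 1620)))**2 = ((-3033 + 139320 - 1603800)/(36*(36 + 18225 - 1620)))**2 = ((1/36)*(-1467513)/16641)**2 = ((1/36)*(1/16641)*(-1467513))**2 = (-163057/66564)**2 = 26587585249/4430766096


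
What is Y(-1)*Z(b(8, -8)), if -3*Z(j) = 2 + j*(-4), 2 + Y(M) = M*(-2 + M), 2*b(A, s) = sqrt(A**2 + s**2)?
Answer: -2/3 + 16*sqrt(2)/3 ≈ 6.8758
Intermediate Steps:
b(A, s) = sqrt(A**2 + s**2)/2
Y(M) = -2 + M*(-2 + M)
Z(j) = -2/3 + 4*j/3 (Z(j) = -(2 + j*(-4))/3 = -(2 - 4*j)/3 = -2/3 + 4*j/3)
Y(-1)*Z(b(8, -8)) = (-2 + (-1)**2 - 2*(-1))*(-2/3 + 4*(sqrt(8**2 + (-8)**2)/2)/3) = (-2 + 1 + 2)*(-2/3 + 4*(sqrt(64 + 64)/2)/3) = 1*(-2/3 + 4*(sqrt(128)/2)/3) = 1*(-2/3 + 4*((8*sqrt(2))/2)/3) = 1*(-2/3 + 4*(4*sqrt(2))/3) = 1*(-2/3 + 16*sqrt(2)/3) = -2/3 + 16*sqrt(2)/3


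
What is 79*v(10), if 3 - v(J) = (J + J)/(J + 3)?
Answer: 1501/13 ≈ 115.46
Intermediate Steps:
v(J) = 3 - 2*J/(3 + J) (v(J) = 3 - (J + J)/(J + 3) = 3 - 2*J/(3 + J))
79*v(10) = 79*((9 + 10)/(3 + 10)) = 79*(19/13) = 1501/13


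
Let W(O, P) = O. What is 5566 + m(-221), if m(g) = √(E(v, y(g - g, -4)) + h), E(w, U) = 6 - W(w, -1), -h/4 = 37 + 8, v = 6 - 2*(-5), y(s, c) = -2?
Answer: 5566 + I*√190 ≈ 5566.0 + 13.784*I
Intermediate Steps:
v = 16 (v = 6 + 10 = 16)
h = -180 (h = -4*(37 + 8) = -4*45 = -180)
E(w, U) = 6 - w
m(g) = I*√190 (m(g) = √((6 - 1*16) - 180) = √((6 - 16) - 180) = √(-10 - 180) = √(-190) = I*√190)
5566 + m(-221) = 5566 + I*√190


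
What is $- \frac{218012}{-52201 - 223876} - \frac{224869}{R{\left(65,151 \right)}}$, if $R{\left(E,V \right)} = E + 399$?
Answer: $- \frac{61980001345}{128099728} \approx -483.84$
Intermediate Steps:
$R{\left(E,V \right)} = 399 + E$
$- \frac{218012}{-52201 - 223876} - \frac{224869}{R{\left(65,151 \right)}} = - \frac{218012}{-52201 - 223876} - \frac{224869}{399 + 65} = - \frac{218012}{-276077} - \frac{224869}{464} = \left(-218012\right) \left(- \frac{1}{276077}\right) - \frac{224869}{464} = \frac{218012}{276077} - \frac{224869}{464} = - \frac{61980001345}{128099728}$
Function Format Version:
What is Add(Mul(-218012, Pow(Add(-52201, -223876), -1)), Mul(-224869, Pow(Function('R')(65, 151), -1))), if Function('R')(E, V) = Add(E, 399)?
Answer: Rational(-61980001345, 128099728) ≈ -483.84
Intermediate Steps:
Function('R')(E, V) = Add(399, E)
Add(Mul(-218012, Pow(Add(-52201, -223876), -1)), Mul(-224869, Pow(Function('R')(65, 151), -1))) = Add(Mul(-218012, Pow(Add(-52201, -223876), -1)), Mul(-224869, Pow(Add(399, 65), -1))) = Add(Mul(-218012, Pow(-276077, -1)), Mul(-224869, Pow(464, -1))) = Add(Mul(-218012, Rational(-1, 276077)), Mul(-224869, Rational(1, 464))) = Add(Rational(218012, 276077), Rational(-224869, 464)) = Rational(-61980001345, 128099728)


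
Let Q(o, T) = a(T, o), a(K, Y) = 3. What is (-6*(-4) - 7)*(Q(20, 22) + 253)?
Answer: 4352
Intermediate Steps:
Q(o, T) = 3
(-6*(-4) - 7)*(Q(20, 22) + 253) = (-6*(-4) - 7)*(3 + 253) = (24 - 7)*256 = 17*256 = 4352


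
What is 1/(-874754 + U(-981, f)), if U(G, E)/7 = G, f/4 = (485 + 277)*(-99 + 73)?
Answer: -1/881621 ≈ -1.1343e-6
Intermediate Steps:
f = -79248 (f = 4*((485 + 277)*(-99 + 73)) = 4*(762*(-26)) = 4*(-19812) = -79248)
U(G, E) = 7*G
1/(-874754 + U(-981, f)) = 1/(-874754 + 7*(-981)) = 1/(-874754 - 6867) = 1/(-881621) = -1/881621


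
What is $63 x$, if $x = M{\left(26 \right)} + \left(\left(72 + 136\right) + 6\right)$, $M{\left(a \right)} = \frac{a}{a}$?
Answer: $13545$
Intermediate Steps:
$M{\left(a \right)} = 1$
$x = 215$ ($x = 1 + \left(\left(72 + 136\right) + 6\right) = 1 + \left(208 + 6\right) = 1 + 214 = 215$)
$63 x = 63 \cdot 215 = 13545$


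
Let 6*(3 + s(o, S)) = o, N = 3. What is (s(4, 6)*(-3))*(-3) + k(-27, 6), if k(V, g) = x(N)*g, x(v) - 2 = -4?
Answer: -33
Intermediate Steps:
s(o, S) = -3 + o/6
x(v) = -2 (x(v) = 2 - 4 = -2)
k(V, g) = -2*g
(s(4, 6)*(-3))*(-3) + k(-27, 6) = ((-3 + (⅙)*4)*(-3))*(-3) - 2*6 = ((-3 + ⅔)*(-3))*(-3) - 12 = -7/3*(-3)*(-3) - 12 = 7*(-3) - 12 = -21 - 12 = -33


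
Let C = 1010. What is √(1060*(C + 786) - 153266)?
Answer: √1750494 ≈ 1323.1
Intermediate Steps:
√(1060*(C + 786) - 153266) = √(1060*(1010 + 786) - 153266) = √(1060*1796 - 153266) = √(1903760 - 153266) = √1750494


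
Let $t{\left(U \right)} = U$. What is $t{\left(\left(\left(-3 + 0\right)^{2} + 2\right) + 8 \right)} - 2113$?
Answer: $-2094$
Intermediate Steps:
$t{\left(\left(\left(-3 + 0\right)^{2} + 2\right) + 8 \right)} - 2113 = \left(\left(\left(-3 + 0\right)^{2} + 2\right) + 8\right) - 2113 = \left(\left(\left(-3\right)^{2} + 2\right) + 8\right) - 2113 = \left(\left(9 + 2\right) + 8\right) - 2113 = \left(11 + 8\right) - 2113 = 19 - 2113 = -2094$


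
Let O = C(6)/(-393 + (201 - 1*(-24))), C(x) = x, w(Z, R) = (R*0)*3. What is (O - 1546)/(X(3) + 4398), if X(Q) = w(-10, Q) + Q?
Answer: -43289/123228 ≈ -0.35129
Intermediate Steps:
w(Z, R) = 0 (w(Z, R) = 0*3 = 0)
X(Q) = Q (X(Q) = 0 + Q = Q)
O = -1/28 (O = 6/(-393 + (201 - 1*(-24))) = 6/(-393 + (201 + 24)) = 6/(-393 + 225) = 6/(-168) = -1/168*6 = -1/28 ≈ -0.035714)
(O - 1546)/(X(3) + 4398) = (-1/28 - 1546)/(3 + 4398) = -43289/28/4401 = -43289/28*1/4401 = -43289/123228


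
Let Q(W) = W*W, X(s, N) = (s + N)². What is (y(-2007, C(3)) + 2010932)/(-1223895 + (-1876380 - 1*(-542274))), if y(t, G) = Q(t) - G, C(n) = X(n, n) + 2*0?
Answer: -6038945/2558001 ≈ -2.3608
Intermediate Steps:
X(s, N) = (N + s)²
C(n) = 4*n² (C(n) = (n + n)² + 2*0 = (2*n)² + 0 = 4*n² + 0 = 4*n²)
Q(W) = W²
y(t, G) = t² - G
(y(-2007, C(3)) + 2010932)/(-1223895 + (-1876380 - 1*(-542274))) = (((-2007)² - 4*3²) + 2010932)/(-1223895 + (-1876380 - 1*(-542274))) = ((4028049 - 4*9) + 2010932)/(-1223895 + (-1876380 + 542274)) = ((4028049 - 1*36) + 2010932)/(-1223895 - 1334106) = ((4028049 - 36) + 2010932)/(-2558001) = (4028013 + 2010932)*(-1/2558001) = 6038945*(-1/2558001) = -6038945/2558001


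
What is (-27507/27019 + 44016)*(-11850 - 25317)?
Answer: -44200512702099/27019 ≈ -1.6359e+9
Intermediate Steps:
(-27507/27019 + 44016)*(-11850 - 25317) = (-27507*1/27019 + 44016)*(-37167) = (-27507/27019 + 44016)*(-37167) = (1189240797/27019)*(-37167) = -44200512702099/27019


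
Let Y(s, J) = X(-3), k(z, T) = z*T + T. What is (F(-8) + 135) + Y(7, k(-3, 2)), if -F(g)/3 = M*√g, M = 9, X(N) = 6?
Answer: 141 - 54*I*√2 ≈ 141.0 - 76.368*I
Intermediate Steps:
k(z, T) = T + T*z (k(z, T) = T*z + T = T + T*z)
Y(s, J) = 6
F(g) = -27*√g
(F(-8) + 135) + Y(7, k(-3, 2)) = (-54*I*√2 + 135) + 6 = (135 - 54*I*√2) + 6 = 141 - 54*I*√2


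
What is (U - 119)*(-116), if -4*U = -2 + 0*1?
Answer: 13746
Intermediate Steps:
U = 1/2 (U = -(-2 + 0*1)/4 = -(-2 + 0)/4 = -1/4*(-2) = 1/2 ≈ 0.50000)
(U - 119)*(-116) = (1/2 - 119)*(-116) = -237/2*(-116) = 13746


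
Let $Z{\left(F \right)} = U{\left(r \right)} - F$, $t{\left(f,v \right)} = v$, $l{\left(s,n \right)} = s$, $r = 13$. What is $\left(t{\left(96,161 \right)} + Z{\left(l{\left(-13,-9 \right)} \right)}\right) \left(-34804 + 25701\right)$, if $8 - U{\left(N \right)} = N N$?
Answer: $-118339$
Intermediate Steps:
$U{\left(N \right)} = 8 - N^{2}$ ($U{\left(N \right)} = 8 - N N = 8 - N^{2}$)
$Z{\left(F \right)} = -161 - F$ ($Z{\left(F \right)} = \left(8 - 13^{2}\right) - F = \left(8 - 169\right) - F = -161 - F$)
$\left(t{\left(96,161 \right)} + Z{\left(l{\left(-13,-9 \right)} \right)}\right) \left(-34804 + 25701\right) = \left(161 - 148\right) \left(-34804 + 25701\right) = \left(161 + \left(-161 + 13\right)\right) \left(-9103\right) = \left(161 - 148\right) \left(-9103\right) = 13 \left(-9103\right) = -118339$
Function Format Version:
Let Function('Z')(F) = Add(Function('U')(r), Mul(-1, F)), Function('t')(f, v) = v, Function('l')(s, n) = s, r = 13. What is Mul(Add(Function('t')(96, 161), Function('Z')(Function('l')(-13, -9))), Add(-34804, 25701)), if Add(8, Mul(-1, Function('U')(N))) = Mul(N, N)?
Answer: -118339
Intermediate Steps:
Function('U')(N) = Add(8, Mul(-1, Pow(N, 2))) (Function('U')(N) = Add(8, Mul(-1, Mul(N, N))) = Add(8, Mul(-1, Pow(N, 2))))
Function('Z')(F) = Add(-161, Mul(-1, F)) (Function('Z')(F) = Add(Add(8, Mul(-1, Pow(13, 2))), Mul(-1, F)) = Add(Add(8, Mul(-1, 169)), Mul(-1, F)) = Add(Add(8, -169), Mul(-1, F)) = Add(-161, Mul(-1, F)))
Mul(Add(Function('t')(96, 161), Function('Z')(Function('l')(-13, -9))), Add(-34804, 25701)) = Mul(Add(161, Add(-161, Mul(-1, -13))), Add(-34804, 25701)) = Mul(Add(161, Add(-161, 13)), -9103) = Mul(Add(161, -148), -9103) = Mul(13, -9103) = -118339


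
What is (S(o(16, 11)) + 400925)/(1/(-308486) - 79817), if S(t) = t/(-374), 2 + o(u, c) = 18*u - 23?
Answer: -23128072599941/4604393860781 ≈ -5.0230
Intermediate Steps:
o(u, c) = -25 + 18*u (o(u, c) = -2 + (18*u - 23) = -2 + (-23 + 18*u) = -25 + 18*u)
S(t) = -t/374 (S(t) = t*(-1/374) = -t/374)
(S(o(16, 11)) + 400925)/(1/(-308486) - 79817) = (-(-25 + 18*16)/374 + 400925)/(1/(-308486) - 79817) = (-(-25 + 288)/374 + 400925)/(-1/308486 - 79817) = (-1/374*263 + 400925)/(-24622427063/308486) = (-263/374 + 400925)*(-308486/24622427063) = (149945687/374)*(-308486/24622427063) = -23128072599941/4604393860781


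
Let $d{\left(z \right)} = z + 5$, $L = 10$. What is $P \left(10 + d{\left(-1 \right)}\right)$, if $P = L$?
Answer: $140$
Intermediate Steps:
$P = 10$
$d{\left(z \right)} = 5 + z$
$P \left(10 + d{\left(-1 \right)}\right) = 10 \left(10 + \left(5 - 1\right)\right) = 10 \left(10 + 4\right) = 10 \cdot 14 = 140$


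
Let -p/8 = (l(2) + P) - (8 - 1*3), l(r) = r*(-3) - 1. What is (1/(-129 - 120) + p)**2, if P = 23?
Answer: 480179569/62001 ≈ 7744.7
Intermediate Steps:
l(r) = -1 - 3*r (l(r) = -3*r - 1 = -1 - 3*r)
p = -88 (p = -8*(((-1 - 3*2) + 23) - (8 - 1*3)) = -8*(((-1 - 6) + 23) - (8 - 3)) = -8*((-7 + 23) - 1*5) = -8*(16 - 5) = -8*11 = -88)
(1/(-129 - 120) + p)**2 = (1/(-129 - 120) - 88)**2 = (1/(-249) - 88)**2 = (-1/249 - 88)**2 = (-21913/249)**2 = 480179569/62001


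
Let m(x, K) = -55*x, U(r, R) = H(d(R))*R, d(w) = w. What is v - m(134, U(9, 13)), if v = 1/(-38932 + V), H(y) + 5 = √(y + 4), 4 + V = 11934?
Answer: 199004739/27002 ≈ 7370.0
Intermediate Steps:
V = 11930 (V = -4 + 11934 = 11930)
H(y) = -5 + √(4 + y) (H(y) = -5 + √(y + 4) = -5 + √(4 + y))
U(r, R) = R*(-5 + √(4 + R)) (U(r, R) = (-5 + √(4 + R))*R = R*(-5 + √(4 + R)))
v = -1/27002 (v = 1/(-38932 + 11930) = 1/(-27002) = -1/27002 ≈ -3.7034e-5)
v - m(134, U(9, 13)) = -1/27002 - (-55)*134 = -1/27002 - 1*(-7370) = -1/27002 + 7370 = 199004739/27002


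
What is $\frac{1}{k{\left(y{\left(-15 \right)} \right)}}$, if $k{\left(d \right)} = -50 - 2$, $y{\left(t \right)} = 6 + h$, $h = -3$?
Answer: $- \frac{1}{52} \approx -0.019231$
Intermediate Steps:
$y{\left(t \right)} = 3$ ($y{\left(t \right)} = 6 - 3 = 3$)
$k{\left(d \right)} = -52$ ($k{\left(d \right)} = -50 - 2 = -52$)
$\frac{1}{k{\left(y{\left(-15 \right)} \right)}} = \frac{1}{-52} = - \frac{1}{52}$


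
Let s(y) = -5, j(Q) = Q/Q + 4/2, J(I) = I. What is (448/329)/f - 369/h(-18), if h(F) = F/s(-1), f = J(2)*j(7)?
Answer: -28841/282 ≈ -102.27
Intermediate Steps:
j(Q) = 3 (j(Q) = 1 + 4*(½) = 1 + 2 = 3)
f = 6 (f = 2*3 = 6)
h(F) = -F/5 (h(F) = F/(-5) = F*(-⅕) = -F/5)
(448/329)/f - 369/h(-18) = (448/329)/6 - 369/((-⅕*(-18))) = (448*(1/329))*(⅙) - 369/18/5 = (64/47)*(⅙) - 369*5/18 = 32/141 - 205/2 = -28841/282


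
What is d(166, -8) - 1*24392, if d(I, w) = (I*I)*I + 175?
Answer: 4550079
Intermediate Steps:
d(I, w) = 175 + I³ (d(I, w) = I²*I + 175 = I³ + 175 = 175 + I³)
d(166, -8) - 1*24392 = (175 + 166³) - 1*24392 = (175 + 4574296) - 24392 = 4574471 - 24392 = 4550079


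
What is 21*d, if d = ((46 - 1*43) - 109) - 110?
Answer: -4536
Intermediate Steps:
d = -216 (d = ((46 - 43) - 109) - 110 = (3 - 109) - 110 = -106 - 110 = -216)
21*d = 21*(-216) = -4536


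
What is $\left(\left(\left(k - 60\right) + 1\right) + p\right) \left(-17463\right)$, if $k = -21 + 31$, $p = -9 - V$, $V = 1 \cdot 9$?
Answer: $1170021$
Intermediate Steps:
$V = 9$
$p = -18$ ($p = -9 - 9 = -18$)
$k = 10$
$\left(\left(\left(k - 60\right) + 1\right) + p\right) \left(-17463\right) = \left(\left(\left(10 - 60\right) + 1\right) - 18\right) \left(-17463\right) = \left(\left(-50 + 1\right) - 18\right) \left(-17463\right) = \left(-49 - 18\right) \left(-17463\right) = \left(-67\right) \left(-17463\right) = 1170021$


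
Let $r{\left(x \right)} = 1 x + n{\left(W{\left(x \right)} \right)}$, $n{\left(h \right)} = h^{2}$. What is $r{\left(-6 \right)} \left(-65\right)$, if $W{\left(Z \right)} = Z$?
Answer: $-1950$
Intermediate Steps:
$r{\left(x \right)} = x + x^{2}$ ($r{\left(x \right)} = 1 x + x^{2} = x + x^{2}$)
$r{\left(-6 \right)} \left(-65\right) = - 6 \left(1 - 6\right) \left(-65\right) = \left(-6\right) \left(-5\right) \left(-65\right) = 30 \left(-65\right) = -1950$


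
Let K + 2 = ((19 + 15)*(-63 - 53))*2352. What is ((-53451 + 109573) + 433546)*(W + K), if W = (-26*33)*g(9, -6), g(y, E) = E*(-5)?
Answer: -4554906426040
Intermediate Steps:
K = -9276290 (K = -2 + ((19 + 15)*(-63 - 53))*2352 = -2 + (34*(-116))*2352 = -2 - 3944*2352 = -2 - 9276288 = -9276290)
g(y, E) = -5*E
W = -25740 (W = (-26*33)*(-5*(-6)) = -858*30 = -25740)
((-53451 + 109573) + 433546)*(W + K) = ((-53451 + 109573) + 433546)*(-25740 - 9276290) = (56122 + 433546)*(-9302030) = 489668*(-9302030) = -4554906426040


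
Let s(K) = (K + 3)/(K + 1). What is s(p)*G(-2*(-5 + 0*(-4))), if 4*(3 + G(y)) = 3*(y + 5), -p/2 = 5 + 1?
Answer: 27/4 ≈ 6.7500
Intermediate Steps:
p = -12 (p = -2*(5 + 1) = -2*6 = -12)
G(y) = ¾ + 3*y/4 (G(y) = -3 + (3*(y + 5))/4 = -3 + (3*(5 + y))/4 = -3 + (15 + 3*y)/4 = -3 + (15/4 + 3*y/4) = ¾ + 3*y/4)
s(K) = (3 + K)/(1 + K)
s(p)*G(-2*(-5 + 0*(-4))) = ((3 - 12)/(1 - 12))*(¾ + 3*(-2*(-5 + 0*(-4)))/4) = (-9/(-11))*(¾ + 3*(-2*(-5 + 0))/4) = (-1/11*(-9))*(¾ + 3*(-2*(-5))/4) = 9*(¾ + (¾)*10)/11 = 9*(¾ + 15/2)/11 = (9/11)*(33/4) = 27/4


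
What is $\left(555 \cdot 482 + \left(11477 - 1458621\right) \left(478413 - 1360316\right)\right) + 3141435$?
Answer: $1276244043977$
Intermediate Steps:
$\left(555 \cdot 482 + \left(11477 - 1458621\right) \left(478413 - 1360316\right)\right) + 3141435 = \left(267510 - -1276240635032\right) + 3141435 = \left(267510 + 1276240635032\right) + 3141435 = 1276240902542 + 3141435 = 1276244043977$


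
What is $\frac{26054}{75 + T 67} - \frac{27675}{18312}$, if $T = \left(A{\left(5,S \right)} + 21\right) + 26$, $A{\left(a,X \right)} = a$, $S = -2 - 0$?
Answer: $\frac{126201841}{21724136} \approx 5.8093$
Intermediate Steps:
$S = -2$ ($S = -2 + 0 = -2$)
$T = 52$ ($T = \left(5 + 21\right) + 26 = 26 + 26 = 52$)
$\frac{26054}{75 + T 67} - \frac{27675}{18312} = \frac{26054}{75 + 52 \cdot 67} - \frac{27675}{18312} = \frac{26054}{75 + 3484} - \frac{9225}{6104} = \frac{26054}{3559} - \frac{9225}{6104} = \frac{126201841}{21724136}$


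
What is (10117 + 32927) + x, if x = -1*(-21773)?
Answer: 64817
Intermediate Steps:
x = 21773
(10117 + 32927) + x = (10117 + 32927) + 21773 = 43044 + 21773 = 64817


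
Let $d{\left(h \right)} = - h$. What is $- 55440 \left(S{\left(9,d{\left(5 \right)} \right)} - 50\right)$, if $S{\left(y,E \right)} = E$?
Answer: $3049200$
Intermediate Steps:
$- 55440 \left(S{\left(9,d{\left(5 \right)} \right)} - 50\right) = - 55440 \left(\left(-1\right) 5 - 50\right) = - 55440 \left(-5 - 50\right) = \left(-55440\right) \left(-55\right) = 3049200$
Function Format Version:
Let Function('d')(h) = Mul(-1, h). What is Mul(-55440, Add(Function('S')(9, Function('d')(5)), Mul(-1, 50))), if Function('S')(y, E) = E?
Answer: 3049200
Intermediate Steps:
Mul(-55440, Add(Function('S')(9, Function('d')(5)), Mul(-1, 50))) = Mul(-55440, Add(Mul(-1, 5), Mul(-1, 50))) = Mul(-55440, Add(-5, -50)) = Mul(-55440, -55) = 3049200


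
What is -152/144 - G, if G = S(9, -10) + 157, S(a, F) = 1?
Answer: -2863/18 ≈ -159.06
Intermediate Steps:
G = 158 (G = 1 + 157 = 158)
-152/144 - G = -152/144 - 1*158 = -152*1/144 - 158 = -19/18 - 158 = -2863/18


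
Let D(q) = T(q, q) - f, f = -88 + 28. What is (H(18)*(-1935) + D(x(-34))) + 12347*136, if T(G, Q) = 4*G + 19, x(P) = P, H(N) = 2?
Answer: 1675265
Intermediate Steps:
T(G, Q) = 19 + 4*G
f = -60
D(q) = 79 + 4*q (D(q) = (19 + 4*q) - 1*(-60) = (19 + 4*q) + 60 = 79 + 4*q)
(H(18)*(-1935) + D(x(-34))) + 12347*136 = (2*(-1935) + (79 + 4*(-34))) + 12347*136 = (-3870 + (79 - 136)) + 1679192 = (-3870 - 57) + 1679192 = -3927 + 1679192 = 1675265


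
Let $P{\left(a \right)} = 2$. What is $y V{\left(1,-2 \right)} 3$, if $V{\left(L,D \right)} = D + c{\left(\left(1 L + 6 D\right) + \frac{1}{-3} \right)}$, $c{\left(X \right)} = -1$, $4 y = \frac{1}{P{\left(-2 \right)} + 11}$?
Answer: $- \frac{9}{52} \approx -0.17308$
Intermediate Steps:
$y = \frac{1}{52}$ ($y = \frac{1}{4 \left(2 + 11\right)} = \frac{1}{4 \cdot 13} = \frac{1}{4} \cdot \frac{1}{13} = \frac{1}{52} \approx 0.019231$)
$V{\left(L,D \right)} = -1 + D$ ($V{\left(L,D \right)} = D - 1 = -1 + D$)
$y V{\left(1,-2 \right)} 3 = \frac{-1 - 2}{52} \cdot 3 = \frac{1}{52} \left(-3\right) 3 = \left(- \frac{3}{52}\right) 3 = - \frac{9}{52}$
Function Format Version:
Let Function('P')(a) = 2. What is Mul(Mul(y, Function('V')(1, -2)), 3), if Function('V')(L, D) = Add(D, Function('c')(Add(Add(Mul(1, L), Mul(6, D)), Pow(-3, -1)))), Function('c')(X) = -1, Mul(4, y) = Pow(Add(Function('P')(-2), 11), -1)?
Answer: Rational(-9, 52) ≈ -0.17308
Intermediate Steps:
y = Rational(1, 52) (y = Mul(Rational(1, 4), Pow(Add(2, 11), -1)) = Mul(Rational(1, 4), Pow(13, -1)) = Mul(Rational(1, 4), Rational(1, 13)) = Rational(1, 52) ≈ 0.019231)
Function('V')(L, D) = Add(-1, D) (Function('V')(L, D) = Add(D, -1) = Add(-1, D))
Mul(Mul(y, Function('V')(1, -2)), 3) = Mul(Mul(Rational(1, 52), Add(-1, -2)), 3) = Mul(Mul(Rational(1, 52), -3), 3) = Mul(Rational(-3, 52), 3) = Rational(-9, 52)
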